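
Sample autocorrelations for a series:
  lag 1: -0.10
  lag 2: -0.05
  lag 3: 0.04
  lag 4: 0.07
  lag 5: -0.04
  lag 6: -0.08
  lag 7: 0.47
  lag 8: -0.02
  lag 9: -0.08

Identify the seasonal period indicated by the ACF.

7

The largest autocorrelation is r_7 = 0.47; the remaining lags stay at or below 0.07.
The dominant spike at lag 7 indicates a seasonal period of 7.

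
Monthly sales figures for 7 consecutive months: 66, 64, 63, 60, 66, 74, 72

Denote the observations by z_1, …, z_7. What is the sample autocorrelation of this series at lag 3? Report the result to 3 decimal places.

Mean z̄ = (66 + 64 + 63 + 60 + 66 + 74 + 72)/7 = 66.4286
Σ(z_t−z̄)(z_{t+3}−z̄) = (2.7551) + (1.0408) + (-25.9592) + (-35.8163) = -57.9796
Denominator Σ(z_t−z̄)² = 147.7143
r_3 = -57.9796 / 147.7143 = -0.393

-0.393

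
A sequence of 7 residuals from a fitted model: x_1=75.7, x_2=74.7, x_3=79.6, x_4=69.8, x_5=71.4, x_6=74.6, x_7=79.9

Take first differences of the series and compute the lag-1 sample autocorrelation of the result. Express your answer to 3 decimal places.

-0.295

First differences Δx: -1.0, 4.9, -9.8, 1.6, 3.2, 5.3
Mean of differences = 0.7000
Numerator Σ(Δx_t−Δx̄)(Δx_{t+1}−Δx̄) = -46.9400
Denominator Σ(Δx_t−Δx̄)² = 159.0000
r_1(Δx) = -46.9400 / 159.0000 = -0.295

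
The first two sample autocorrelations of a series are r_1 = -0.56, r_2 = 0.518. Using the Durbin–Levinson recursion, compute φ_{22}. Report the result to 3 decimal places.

φ_{22} = (r_2 − r_1²) / (1 − r_1²)
r_1² = (-0.56)² = 0.3136
Numerator = 0.518 − 0.3136 = 0.2044; denominator = 1 − 0.3136 = 0.6864
φ_{22} = 0.2044 / 0.6864 = 0.298

0.298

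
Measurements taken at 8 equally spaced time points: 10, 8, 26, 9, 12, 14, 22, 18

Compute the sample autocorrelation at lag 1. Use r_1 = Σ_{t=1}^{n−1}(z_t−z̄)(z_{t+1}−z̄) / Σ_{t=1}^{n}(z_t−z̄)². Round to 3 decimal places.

-0.244

Mean z̄ = (10 + 8 + 26 + 9 + 12 + 14 + 22 + 18)/8 = 14.8750
Deviations from mean: -4.8750, -6.8750, 11.1250, -5.8750, -2.8750, -0.8750, 7.1250, 3.1250
Numerator Σ_{t=1}^{7}(z_t−z̄)(z_{t+1}−z̄) = -72.8906
Denominator Σ(z_t−z̄)² = 298.8750
r_1 = -72.8906 / 298.8750 = -0.244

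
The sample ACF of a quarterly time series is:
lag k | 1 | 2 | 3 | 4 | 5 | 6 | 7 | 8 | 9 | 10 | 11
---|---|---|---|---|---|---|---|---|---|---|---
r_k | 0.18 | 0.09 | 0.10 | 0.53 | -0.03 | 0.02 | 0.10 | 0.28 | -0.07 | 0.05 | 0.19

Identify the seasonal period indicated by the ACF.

4

The largest autocorrelation is r_4 = 0.53, with a weaker echo at lag 8 (0.28); the remaining lags stay at or below 0.19.
The dominant spike at lag 4 indicates a seasonal period of 4.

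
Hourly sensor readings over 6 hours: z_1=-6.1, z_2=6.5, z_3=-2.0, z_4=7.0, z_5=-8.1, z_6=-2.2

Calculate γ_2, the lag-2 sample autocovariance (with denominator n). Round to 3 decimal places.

10.208

Mean z̄ = (-6.1 + 6.5 − 2.0 + 7.0 − 8.1 − 2.2)/6 = -0.8167
Σ_{t=1}^{4}(z_t−z̄)(z_{t+2}−z̄) = 61.2494
γ_2 = 61.2494 / 6 = 10.208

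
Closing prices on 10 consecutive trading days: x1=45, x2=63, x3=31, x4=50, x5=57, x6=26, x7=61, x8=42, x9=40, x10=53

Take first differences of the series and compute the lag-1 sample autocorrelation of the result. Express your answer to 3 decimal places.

-0.668

First differences Δx: 18, -32, 19, 7, -31, 35, -19, -2, 13
Mean of differences = 0.8889
Numerator Σ(Δx_t−Δx̄)(Δx_{t+1}−Δx̄) = -2986.3457
Denominator Σ(Δx_t−Δx̄)² = 4470.8889
r_1(Δx) = -2986.3457 / 4470.8889 = -0.668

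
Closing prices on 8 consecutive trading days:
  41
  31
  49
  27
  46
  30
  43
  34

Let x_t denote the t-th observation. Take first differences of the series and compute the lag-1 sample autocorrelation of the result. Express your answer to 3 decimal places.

-0.912

First differences Δx: -10, 18, -22, 19, -16, 13, -9
Mean of differences = -1.0000
Numerator Σ(Δx_t−Δx̄)(Δx_{t+1}−Δx̄) = -1612.0000
Denominator Σ(Δx_t−Δx̄)² = 1768.0000
r_1(Δx) = -1612.0000 / 1768.0000 = -0.912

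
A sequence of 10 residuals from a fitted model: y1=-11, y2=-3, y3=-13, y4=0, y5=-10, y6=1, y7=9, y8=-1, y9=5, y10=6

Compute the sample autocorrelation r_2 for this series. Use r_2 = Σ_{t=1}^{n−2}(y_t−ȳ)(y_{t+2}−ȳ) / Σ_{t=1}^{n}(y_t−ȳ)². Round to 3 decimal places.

0.372

Mean ȳ = (-11 − 3 − 13 + 0 − 10 + 1 + 9 − 1 + 5 + 6)/10 = -1.7000
Numerator Σ_{t=1}^{8}(y_t−ȳ)(y_{t+2}−ȳ) = 191.4200
Denominator Σ(y_t−ȳ)² = 514.1000
r_2 = 191.4200 / 514.1000 = 0.372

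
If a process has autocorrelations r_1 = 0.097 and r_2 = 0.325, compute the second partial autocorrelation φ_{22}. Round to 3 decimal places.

0.319

φ_{22} = (r_2 − r_1²) / (1 − r_1²)
r_1² = (0.097)² = 0.009409
Numerator = 0.325 − 0.0094 = 0.3156; denominator = 1 − 0.0094 = 0.9906
φ_{22} = 0.3156 / 0.9906 = 0.319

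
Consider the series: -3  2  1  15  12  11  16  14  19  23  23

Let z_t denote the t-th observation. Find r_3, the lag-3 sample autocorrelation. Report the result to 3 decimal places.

0.047

Mean z̄ = (-3 + 2 + 1 + 15 + 12 + 11 + 16 + 14 + 19 + 23 + 23)/11 = 12.0909
Numerator Σ_{t=1}^{8}(z_t−z̄)(z_{t+3}−z̄) = 36.2479
Denominator Σ(z_t−z̄)² = 766.9091
r_3 = 36.2479 / 766.9091 = 0.047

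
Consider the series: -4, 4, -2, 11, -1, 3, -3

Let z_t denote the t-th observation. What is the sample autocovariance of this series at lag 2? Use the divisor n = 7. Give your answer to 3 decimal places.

11.178

Mean z̄ = (-4 + 4 − 2 + 11 − 1 + 3 − 3)/7 = 1.1429
Deviations: -5.1429, 2.8571, -3.1429, 9.8571, -2.1429, 1.8571, -4.1429
Σ_{t=1}^{5}(z_t−z̄)(z_{t+2}−z̄) = 78.2449
γ_2 = 78.2449 / 7 = 11.178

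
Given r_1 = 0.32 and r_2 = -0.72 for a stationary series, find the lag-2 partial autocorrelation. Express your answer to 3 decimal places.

φ_{22} = (r_2 − r_1²) / (1 − r_1²)
r_1² = (0.32)² = 0.1024
Numerator = -0.72 − 0.1024 = -0.8224; denominator = 1 − 0.1024 = 0.8976
φ_{22} = -0.8224 / 0.8976 = -0.916

-0.916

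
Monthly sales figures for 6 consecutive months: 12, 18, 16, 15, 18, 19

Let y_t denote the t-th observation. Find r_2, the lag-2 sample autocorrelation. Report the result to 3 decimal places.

Mean ȳ = (12 + 18 + 16 + 15 + 18 + 19)/6 = 16.3333
Σ(y_t−ȳ)(y_{t+2}−ȳ) = (1.4444) + (-2.2222) + (-0.5556) + (-3.5556) = -4.8889
Denominator Σ(y_t−ȳ)² = 33.3333
r_2 = -4.8889 / 33.3333 = -0.147

-0.147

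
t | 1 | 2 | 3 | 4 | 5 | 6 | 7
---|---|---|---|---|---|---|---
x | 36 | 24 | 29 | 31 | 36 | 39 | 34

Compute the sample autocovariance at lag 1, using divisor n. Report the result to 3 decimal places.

Mean x̄ = (36 + 24 + 29 + 31 + 36 + 39 + 34)/7 = 32.7143
Σ_{t=1}^{6}(x_t−x̄)(x_{t+1}−x̄) = 33.2041
γ_1 = 33.2041 / 7 = 4.743

4.743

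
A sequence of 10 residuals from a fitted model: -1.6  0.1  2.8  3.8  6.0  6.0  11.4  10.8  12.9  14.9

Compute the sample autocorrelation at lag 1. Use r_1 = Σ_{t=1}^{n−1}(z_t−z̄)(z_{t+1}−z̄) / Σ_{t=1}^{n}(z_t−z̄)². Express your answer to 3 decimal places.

0.663

Mean z̄ = (-1.6 + 0.1 + 2.8 + 3.8 + 6.0 + 6.0 + 11.4 + 10.8 + 12.9 + 14.9)/10 = 6.7100
Numerator Σ_{t=1}^{9}(z_t−z̄)(z_{t+1}−z̄) = 186.5879
Denominator Σ(z_t−z̄)² = 281.6290
r_1 = 186.5879 / 281.6290 = 0.663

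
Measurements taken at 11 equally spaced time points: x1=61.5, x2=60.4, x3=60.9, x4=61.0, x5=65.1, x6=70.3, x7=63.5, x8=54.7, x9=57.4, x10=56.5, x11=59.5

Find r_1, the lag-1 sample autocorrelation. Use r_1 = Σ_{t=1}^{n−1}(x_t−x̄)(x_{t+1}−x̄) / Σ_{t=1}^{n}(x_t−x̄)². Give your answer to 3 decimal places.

Mean x̄ = (61.5 + 60.4 + 60.9 + 61.0 + 65.1 + 70.3 + 63.5 + 54.7 + 57.4 + 56.5 + 59.5)/11 = 60.9818
Numerator Σ_{t=1}^{10}(x_t−x̄)(x_{t+1}−x̄) = 91.0342
Denominator Σ(x_t−x̄)² = 185.3164
r_1 = 91.0342 / 185.3164 = 0.491

0.491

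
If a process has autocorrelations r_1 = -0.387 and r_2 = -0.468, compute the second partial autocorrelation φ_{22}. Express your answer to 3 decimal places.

φ_{22} = (r_2 − r_1²) / (1 − r_1²)
r_1² = (-0.387)² = 0.149769
Numerator = -0.468 − 0.1498 = -0.6178; denominator = 1 − 0.1498 = 0.8502
φ_{22} = -0.6178 / 0.8502 = -0.727

-0.727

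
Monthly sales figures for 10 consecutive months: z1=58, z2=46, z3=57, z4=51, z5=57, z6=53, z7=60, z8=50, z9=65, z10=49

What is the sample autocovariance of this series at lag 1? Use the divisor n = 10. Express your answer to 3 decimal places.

Mean z̄ = (58 + 46 + 57 + 51 + 57 + 53 + 60 + 50 + 65 + 49)/10 = 54.6000
Σ_{t=1}^{9}(z_t−z̄)(z_{t+1}−z̄) = -210.5600
γ_1 = -210.5600 / 10 = -21.056

-21.056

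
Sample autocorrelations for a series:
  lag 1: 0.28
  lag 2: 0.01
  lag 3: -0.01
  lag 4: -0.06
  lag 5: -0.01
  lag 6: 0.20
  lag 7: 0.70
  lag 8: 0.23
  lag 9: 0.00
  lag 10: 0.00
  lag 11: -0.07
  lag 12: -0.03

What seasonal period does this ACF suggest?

7

The largest autocorrelation is r_7 = 0.70; the remaining lags stay at or below 0.28. The elevated value at lag 1 (0.28), dropping to 0.01 at lag 2, reflects decaying short-term dependence rather than seasonality.
The dominant spike at lag 7 indicates a seasonal period of 7.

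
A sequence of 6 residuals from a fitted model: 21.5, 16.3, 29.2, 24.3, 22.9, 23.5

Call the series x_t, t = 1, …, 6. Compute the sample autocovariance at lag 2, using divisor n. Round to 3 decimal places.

-2.935

Mean x̄ = (21.5 + 16.3 + 29.2 + 24.3 + 22.9 + 23.5)/6 = 22.9500
Deviations: -1.4500, -6.6500, 6.2500, 1.3500, -0.0500, 0.5500
Σ_{t=1}^{4}(x_t−x̄)(x_{t+2}−x̄) = -17.6100
γ_2 = -17.6100 / 6 = -2.935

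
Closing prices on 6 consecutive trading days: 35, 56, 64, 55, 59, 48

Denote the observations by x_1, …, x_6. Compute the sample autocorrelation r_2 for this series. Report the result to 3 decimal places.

-0.258

Mean x̄ = (35 + 56 + 64 + 55 + 59 + 48)/6 = 52.8333
Deviations from mean: -17.8333, 3.1667, 11.1667, 2.1667, 6.1667, -4.8333
Numerator Σ_{t=1}^{4}(x_t−x̄)(x_{t+2}−x̄) = -133.8889
Denominator Σ(x_t−x̄)² = 518.8333
r_2 = -133.8889 / 518.8333 = -0.258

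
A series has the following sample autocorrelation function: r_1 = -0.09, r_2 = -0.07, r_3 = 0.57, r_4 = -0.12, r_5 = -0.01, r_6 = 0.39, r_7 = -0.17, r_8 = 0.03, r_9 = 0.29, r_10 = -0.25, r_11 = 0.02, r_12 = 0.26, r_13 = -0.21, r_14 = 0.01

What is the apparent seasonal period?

3

The largest autocorrelation is r_3 = 0.57, with weaker echoes at lags 6 (0.39), 9 (0.29) and 12 (0.26); the remaining lags stay at or below 0.03.
The dominant spike at lag 3 indicates a seasonal period of 3.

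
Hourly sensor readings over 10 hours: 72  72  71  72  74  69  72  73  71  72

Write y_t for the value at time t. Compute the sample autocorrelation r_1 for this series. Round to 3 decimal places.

-0.477

Mean ȳ = (72 + 72 + 71 + 72 + 74 + 69 + 72 + 73 + 71 + 72)/10 = 71.8000
Numerator Σ_{t=1}^{9}(y_t−ȳ)(y_{t+1}−ȳ) = -7.4400
Denominator Σ(y_t−ȳ)² = 15.6000
r_1 = -7.4400 / 15.6000 = -0.477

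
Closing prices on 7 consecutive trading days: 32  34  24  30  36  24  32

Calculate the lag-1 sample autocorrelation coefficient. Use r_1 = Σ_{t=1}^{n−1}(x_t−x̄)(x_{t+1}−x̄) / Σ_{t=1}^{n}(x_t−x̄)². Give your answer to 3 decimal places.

-0.483

Mean x̄ = (32 + 34 + 24 + 30 + 36 + 24 + 32)/7 = 30.2857
Deviations from mean: 1.7143, 3.7143, -6.2857, -0.2857, 5.7143, -6.2857, 1.7143
Σ(x_t−x̄)(x_{t+1}−x̄) = (6.3673) + (-23.3469) + (1.7959) + (-1.6327) + (-35.9184) + (-10.7755) = -63.5102
Denominator Σ(x_t−x̄)² = 131.4286
r_1 = -63.5102 / 131.4286 = -0.483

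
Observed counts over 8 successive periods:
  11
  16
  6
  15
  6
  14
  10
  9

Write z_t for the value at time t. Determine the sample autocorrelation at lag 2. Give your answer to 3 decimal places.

0.530

Mean z̄ = (11 + 16 + 6 + 15 + 6 + 14 + 10 + 9)/8 = 10.8750
Deviations from mean: 0.1250, 5.1250, -4.8750, 4.1250, -4.8750, 3.1250, -0.8750, -1.8750
Σ(z_t−z̄)(z_{t+2}−z̄) = (-0.6094) + (21.1406) + (23.7656) + (12.8906) + (4.2656) + (-5.8594) = 55.5938
Denominator Σ(z_t−z̄)² = 104.8750
r_2 = 55.5938 / 104.8750 = 0.530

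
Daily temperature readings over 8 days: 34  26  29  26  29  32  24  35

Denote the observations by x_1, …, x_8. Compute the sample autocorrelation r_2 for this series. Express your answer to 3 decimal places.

0.158

Mean x̄ = (34 + 26 + 29 + 26 + 29 + 32 + 24 + 35)/8 = 29.3750
Numerator Σ_{t=1}^{6}(x_t−x̄)(x_{t+2}−x̄) = 17.7188
Denominator Σ(x_t−x̄)² = 111.8750
r_2 = 17.7188 / 111.8750 = 0.158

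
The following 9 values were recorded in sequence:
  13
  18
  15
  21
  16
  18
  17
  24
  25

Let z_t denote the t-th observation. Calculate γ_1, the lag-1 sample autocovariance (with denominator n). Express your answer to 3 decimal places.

Mean z̄ = (13 + 18 + 15 + 21 + 16 + 18 + 17 + 24 + 25)/9 = 18.5556
Σ_{t=1}^{8}(z_t−z̄)(z_{t+1}−z̄) = 19.0247
γ_1 = 19.0247 / 9 = 2.114

2.114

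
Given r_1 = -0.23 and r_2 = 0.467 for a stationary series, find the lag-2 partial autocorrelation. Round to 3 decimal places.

φ_{22} = (r_2 − r_1²) / (1 − r_1²)
r_1² = (-0.23)² = 0.0529
Numerator = 0.467 − 0.0529 = 0.4141; denominator = 1 − 0.0529 = 0.9471
φ_{22} = 0.4141 / 0.9471 = 0.437

0.437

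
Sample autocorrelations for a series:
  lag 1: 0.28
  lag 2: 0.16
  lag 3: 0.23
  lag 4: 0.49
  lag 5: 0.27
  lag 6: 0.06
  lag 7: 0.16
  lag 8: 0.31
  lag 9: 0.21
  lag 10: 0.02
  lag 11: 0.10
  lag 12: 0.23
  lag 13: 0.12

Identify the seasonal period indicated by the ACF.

The largest autocorrelation is r_4 = 0.49, with a weaker echo at lag 8 (0.31); the remaining lags stay at or below 0.28. The elevated value at lag 1 (0.28), dropping to 0.16 at lag 2, reflects decaying short-term dependence rather than seasonality.
The dominant spike at lag 4 indicates a seasonal period of 4.

4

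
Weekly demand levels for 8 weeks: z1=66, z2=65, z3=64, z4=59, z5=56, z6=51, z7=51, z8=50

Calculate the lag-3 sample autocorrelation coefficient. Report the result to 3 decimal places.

Mean z̄ = (66 + 65 + 64 + 59 + 56 + 51 + 51 + 50)/8 = 57.7500
Deviations from mean: 8.2500, 7.2500, 6.2500, 1.2500, -1.7500, -6.7500, -6.7500, -7.7500
Numerator Σ_{t=1}^{5}(z_t−z̄)(z_{t+3}−z̄) = -39.4375
Denominator Σ(z_t−z̄)² = 315.5000
r_3 = -39.4375 / 315.5000 = -0.125

-0.125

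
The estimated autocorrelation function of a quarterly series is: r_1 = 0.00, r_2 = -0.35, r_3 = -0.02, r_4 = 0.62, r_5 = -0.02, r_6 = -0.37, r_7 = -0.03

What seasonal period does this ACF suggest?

4

The largest autocorrelation is r_4 = 0.62; the remaining lags stay at or below 0.00.
The dominant spike at lag 4 indicates a seasonal period of 4.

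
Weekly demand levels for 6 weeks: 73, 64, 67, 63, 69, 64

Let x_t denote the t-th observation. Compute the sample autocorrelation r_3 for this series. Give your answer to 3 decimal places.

Mean x̄ = (73 + 64 + 67 + 63 + 69 + 64)/6 = 66.6667
Deviations from mean: 6.3333, -2.6667, 0.3333, -3.6667, 2.3333, -2.6667
Numerator Σ_{t=1}^{3}(x_t−x̄)(x_{t+3}−x̄) = -30.3333
Denominator Σ(x_t−x̄)² = 73.3333
r_3 = -30.3333 / 73.3333 = -0.414

-0.414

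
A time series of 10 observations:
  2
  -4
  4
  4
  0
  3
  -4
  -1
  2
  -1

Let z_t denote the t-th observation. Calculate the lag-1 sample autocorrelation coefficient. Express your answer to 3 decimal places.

Mean z̄ = (2 − 4 + 4 + 4 + 0 + 3 − 4 − 1 + 2 − 1)/10 = 0.5000
Numerator Σ_{t=1}^{9}(z_t−z̄)(z_{t+1}−z̄) = -22.2500
Denominator Σ(z_t−z̄)² = 80.5000
r_1 = -22.2500 / 80.5000 = -0.276

-0.276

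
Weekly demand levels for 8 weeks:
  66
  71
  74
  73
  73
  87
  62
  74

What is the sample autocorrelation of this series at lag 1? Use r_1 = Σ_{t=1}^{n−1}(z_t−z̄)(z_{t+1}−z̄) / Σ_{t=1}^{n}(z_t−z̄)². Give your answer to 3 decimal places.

-0.411

Mean z̄ = (66 + 71 + 74 + 73 + 73 + 87 + 62 + 74)/8 = 72.5000
Deviations from mean: -6.5000, -1.5000, 1.5000, 0.5000, 0.5000, 14.5000, -10.5000, 1.5000
Numerator Σ_{t=1}^{7}(z_t−z̄)(z_{t+1}−z̄) = -152.2500
Denominator Σ(z_t−z̄)² = 370.0000
r_1 = -152.2500 / 370.0000 = -0.411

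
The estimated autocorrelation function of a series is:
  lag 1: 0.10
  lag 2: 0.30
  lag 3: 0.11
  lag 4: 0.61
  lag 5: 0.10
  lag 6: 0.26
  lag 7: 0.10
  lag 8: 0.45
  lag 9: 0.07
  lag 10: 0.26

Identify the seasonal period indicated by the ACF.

4

The largest autocorrelation is r_4 = 0.61, with a weaker echo at lag 8 (0.45); the remaining lags stay at or below 0.30.
The dominant spike at lag 4 indicates a seasonal period of 4.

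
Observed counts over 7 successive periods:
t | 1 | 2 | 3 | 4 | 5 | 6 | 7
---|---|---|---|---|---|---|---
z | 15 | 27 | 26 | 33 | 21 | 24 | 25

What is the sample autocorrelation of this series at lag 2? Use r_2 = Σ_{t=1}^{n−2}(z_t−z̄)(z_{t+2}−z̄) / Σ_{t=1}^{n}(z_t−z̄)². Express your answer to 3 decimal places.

-0.021

Mean z̄ = (15 + 27 + 26 + 33 + 21 + 24 + 25)/7 = 24.4286
Numerator Σ_{t=1}^{5}(z_t−z̄)(z_{t+2}−z̄) = -3.7959
Denominator Σ(z_t−z̄)² = 183.7143
r_2 = -3.7959 / 183.7143 = -0.021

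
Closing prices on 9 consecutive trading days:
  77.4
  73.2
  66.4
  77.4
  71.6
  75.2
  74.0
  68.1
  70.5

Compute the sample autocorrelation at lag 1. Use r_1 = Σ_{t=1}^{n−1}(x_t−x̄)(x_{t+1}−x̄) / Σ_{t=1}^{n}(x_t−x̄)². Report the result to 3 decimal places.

Mean x̄ = (77.4 + 73.2 + 66.4 + 77.4 + 71.6 + 75.2 + 74.0 + 68.1 + 70.5)/9 = 72.6444
Numerator Σ_{t=1}^{8}(x_t−x̄)(x_{t+1}−x̄) = -31.1098
Denominator Σ(x_t−x̄)² = 119.2422
r_1 = -31.1098 / 119.2422 = -0.261

-0.261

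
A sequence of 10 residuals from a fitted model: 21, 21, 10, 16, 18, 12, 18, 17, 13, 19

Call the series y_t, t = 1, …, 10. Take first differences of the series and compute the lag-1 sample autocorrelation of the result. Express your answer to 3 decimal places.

First differences Δy: 0, -11, 6, 2, -6, 6, -1, -4, 6
Mean of differences = -0.2222
Numerator Σ(Δy_t−Δȳ)(Δy_{t+1}−Δȳ) = -129.8272
Denominator Σ(Δy_t−Δȳ)² = 285.5556
r_1(Δy) = -129.8272 / 285.5556 = -0.455

-0.455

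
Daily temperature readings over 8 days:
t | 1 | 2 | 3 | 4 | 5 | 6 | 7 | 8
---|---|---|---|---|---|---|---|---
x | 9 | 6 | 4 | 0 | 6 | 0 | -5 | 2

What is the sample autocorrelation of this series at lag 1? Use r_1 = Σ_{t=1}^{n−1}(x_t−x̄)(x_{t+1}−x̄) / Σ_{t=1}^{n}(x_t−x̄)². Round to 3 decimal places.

Mean x̄ = (9 + 6 + 4 + 0 + 6 + 0 − 5 + 2)/8 = 2.7500
Deviations from mean: 6.2500, 3.2500, 1.2500, -2.7500, 3.2500, -2.7500, -7.7500, -0.7500
Σ(x_t−x̄)(x_{t+1}−x̄) = (20.3125) + (4.0625) + (-3.4375) + (-8.9375) + (-8.9375) + (21.3125) + (5.8125) = 30.1875
Denominator Σ(x_t−x̄)² = 137.5000
r_1 = 30.1875 / 137.5000 = 0.220

0.220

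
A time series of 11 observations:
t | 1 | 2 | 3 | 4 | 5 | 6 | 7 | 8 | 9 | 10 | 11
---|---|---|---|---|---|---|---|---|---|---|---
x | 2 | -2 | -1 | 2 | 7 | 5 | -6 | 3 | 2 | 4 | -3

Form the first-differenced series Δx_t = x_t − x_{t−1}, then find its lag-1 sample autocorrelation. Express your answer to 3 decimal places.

First differences Δx: -4, 1, 3, 5, -2, -11, 9, -1, 2, -7
Mean of differences = -0.5000
Numerator Σ(Δx_t−Δx̄)(Δx_{t+1}−Δx̄) = -95.2500
Denominator Σ(Δx_t−Δx̄)² = 308.5000
r_1(Δx) = -95.2500 / 308.5000 = -0.309

-0.309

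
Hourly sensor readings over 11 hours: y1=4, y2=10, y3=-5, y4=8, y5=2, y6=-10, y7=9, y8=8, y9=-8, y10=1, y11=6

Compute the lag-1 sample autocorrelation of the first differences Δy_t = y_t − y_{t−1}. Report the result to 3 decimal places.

First differences Δy: 6, -15, 13, -6, -12, 19, -1, -16, 9, 5
Mean of differences = 0.2000
Numerator Σ(Δy_t−Δȳ)(Δy_{t+1}−Δȳ) = -619.2400
Denominator Σ(Δy_t−Δȳ)² = 1333.6000
r_1(Δy) = -619.2400 / 1333.6000 = -0.464

-0.464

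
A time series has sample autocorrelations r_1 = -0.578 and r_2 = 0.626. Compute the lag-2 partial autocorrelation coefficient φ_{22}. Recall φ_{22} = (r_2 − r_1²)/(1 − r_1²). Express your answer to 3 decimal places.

φ_{22} = (r_2 − r_1²) / (1 − r_1²)
r_1² = (-0.578)² = 0.334084
Numerator = 0.626 − 0.3341 = 0.2919; denominator = 1 − 0.3341 = 0.6659
φ_{22} = 0.2919 / 0.6659 = 0.438

0.438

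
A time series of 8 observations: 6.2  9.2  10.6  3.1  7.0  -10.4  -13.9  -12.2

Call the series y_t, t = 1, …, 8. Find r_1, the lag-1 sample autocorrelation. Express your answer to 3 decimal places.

Mean ȳ = (6.2 + 9.2 + 10.6 + 3.1 + 7.0 − 10.4 − 13.9 − 12.2)/8 = -0.0500
Deviations from mean: 6.2500, 9.2500, 10.6500, 3.1500, 7.0500, -10.3500, -13.8500, -12.1500
Numerator Σ_{t=1}^{7}(y_t−ȳ)(y_{t+1}−ȳ) = 450.7375
Denominator Σ(y_t−ȳ)² = 744.2400
r_1 = 450.7375 / 744.2400 = 0.606

0.606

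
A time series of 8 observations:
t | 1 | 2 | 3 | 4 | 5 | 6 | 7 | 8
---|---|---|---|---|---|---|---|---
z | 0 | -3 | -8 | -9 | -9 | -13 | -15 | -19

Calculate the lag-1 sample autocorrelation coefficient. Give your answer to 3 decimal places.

0.531

Mean z̄ = (0 − 3 − 8 − 9 − 9 − 13 − 15 − 19)/8 = -9.5000
Deviations from mean: 9.5000, 6.5000, 1.5000, 0.5000, 0.5000, -3.5000, -5.5000, -9.5000
Σ(z_t−z̄)(z_{t+1}−z̄) = (61.7500) + (9.7500) + (0.7500) + (0.2500) + (-1.7500) + (19.2500) + (52.2500) = 142.2500
Denominator Σ(z_t−z̄)² = 268.0000
r_1 = 142.2500 / 268.0000 = 0.531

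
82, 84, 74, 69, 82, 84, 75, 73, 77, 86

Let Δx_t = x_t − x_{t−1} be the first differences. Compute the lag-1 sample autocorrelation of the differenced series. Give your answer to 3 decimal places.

0.045

First differences Δx: 2, -10, -5, 13, 2, -9, -2, 4, 9
Mean of differences = 0.4444
Numerator Σ(Δx_t−Δx̄)(Δx_{t+1}−Δx̄) = 21.9136
Denominator Σ(Δx_t−Δx̄)² = 482.2222
r_1(Δx) = 21.9136 / 482.2222 = 0.045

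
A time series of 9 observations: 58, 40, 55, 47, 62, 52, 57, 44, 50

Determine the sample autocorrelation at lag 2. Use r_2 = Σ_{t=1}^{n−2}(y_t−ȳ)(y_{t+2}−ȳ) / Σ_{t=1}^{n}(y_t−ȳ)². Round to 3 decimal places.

0.375

Mean ȳ = (58 + 40 + 55 + 47 + 62 + 52 + 57 + 44 + 50)/9 = 51.6667
Numerator Σ_{t=1}^{7}(y_t−ȳ)(y_{t+2}−ȳ) = 152.1111
Denominator Σ(y_t−ȳ)² = 406.0000
r_2 = 152.1111 / 406.0000 = 0.375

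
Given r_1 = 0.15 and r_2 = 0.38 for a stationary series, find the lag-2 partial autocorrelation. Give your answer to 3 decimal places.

0.366

φ_{22} = (r_2 − r_1²) / (1 − r_1²)
r_1² = (0.15)² = 0.0225
Numerator = 0.38 − 0.0225 = 0.3575; denominator = 1 − 0.0225 = 0.9775
φ_{22} = 0.3575 / 0.9775 = 0.366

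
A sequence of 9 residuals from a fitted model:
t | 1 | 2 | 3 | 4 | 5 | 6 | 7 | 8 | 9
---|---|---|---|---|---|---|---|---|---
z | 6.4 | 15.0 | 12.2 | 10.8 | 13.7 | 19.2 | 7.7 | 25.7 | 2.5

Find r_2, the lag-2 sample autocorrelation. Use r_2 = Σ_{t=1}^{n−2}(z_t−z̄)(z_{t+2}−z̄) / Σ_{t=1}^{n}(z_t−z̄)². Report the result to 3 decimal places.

0.298

Mean z̄ = (6.4 + 15.0 + 12.2 + 10.8 + 13.7 + 19.2 + 7.7 + 25.7 + 2.5)/9 = 12.5778
Σ(z_t−z̄)(z_{t+2}−z̄) = (2.3338) + (-4.3062) + (-0.4240) + (-11.7728) + (-5.4740) + (86.8983) + (49.1572) = 116.4123
Denominator Σ(z_t−z̄)² = 389.9956
r_2 = 116.4123 / 389.9956 = 0.298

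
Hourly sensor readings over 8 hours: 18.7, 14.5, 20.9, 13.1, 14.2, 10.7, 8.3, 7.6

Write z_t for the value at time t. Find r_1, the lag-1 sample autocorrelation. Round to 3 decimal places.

Mean z̄ = (18.7 + 14.5 + 20.9 + 13.1 + 14.2 + 10.7 + 8.3 + 7.6)/8 = 13.5000
Σ(z_t−z̄)(z_{t+1}−z̄) = (5.2000) + (7.4000) + (-2.9600) + (-0.2800) + (-1.9600) + (14.5600) + (30.6800) = 52.6400
Denominator Σ(z_t−z̄)² = 153.1400
r_1 = 52.6400 / 153.1400 = 0.344

0.344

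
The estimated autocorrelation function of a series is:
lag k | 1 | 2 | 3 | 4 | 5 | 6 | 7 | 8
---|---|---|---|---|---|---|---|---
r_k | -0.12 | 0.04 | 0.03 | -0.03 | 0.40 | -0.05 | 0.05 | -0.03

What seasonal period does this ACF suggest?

5

The largest autocorrelation is r_5 = 0.40; the remaining lags stay at or below 0.05.
The dominant spike at lag 5 indicates a seasonal period of 5.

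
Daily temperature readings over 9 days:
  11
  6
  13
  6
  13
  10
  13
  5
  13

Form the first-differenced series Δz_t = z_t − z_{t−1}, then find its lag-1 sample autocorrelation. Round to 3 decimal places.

First differences Δz: -5, 7, -7, 7, -3, 3, -8, 8
Mean of differences = 0.2500
Numerator Σ(Δz_t−Δz̄)(Δz_{t+1}−Δz̄) = -250.8125
Denominator Σ(Δz_t−Δz̄)² = 317.5000
r_1(Δz) = -250.8125 / 317.5000 = -0.790

-0.790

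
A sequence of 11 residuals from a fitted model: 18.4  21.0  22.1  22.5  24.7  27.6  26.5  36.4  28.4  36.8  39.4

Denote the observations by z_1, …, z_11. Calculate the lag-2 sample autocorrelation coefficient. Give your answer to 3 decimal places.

Mean z̄ = (18.4 + 21.0 + 22.1 + 22.5 + 24.7 + 27.6 + 26.5 + 36.4 + 28.4 + 36.8 + 39.4)/11 = 27.6182
Numerator Σ_{t=1}^{9}(z_t−z̄)(z_{t+2}−z̄) = 193.0102
Denominator Σ(z_t−z̄)² = 496.0364
r_2 = 193.0102 / 496.0364 = 0.389

0.389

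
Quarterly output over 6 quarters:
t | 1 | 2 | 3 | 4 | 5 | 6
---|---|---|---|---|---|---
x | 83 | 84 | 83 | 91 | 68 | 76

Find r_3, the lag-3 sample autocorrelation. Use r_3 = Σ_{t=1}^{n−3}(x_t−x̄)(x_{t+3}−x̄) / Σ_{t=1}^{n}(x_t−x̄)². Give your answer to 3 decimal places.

-0.094

Mean x̄ = (83 + 84 + 83 + 91 + 68 + 76)/6 = 80.8333
Deviations from mean: 2.1667, 3.1667, 2.1667, 10.1667, -12.8333, -4.8333
Σ(x_t−x̄)(x_{t+3}−x̄) = (22.0278) + (-40.6389) + (-10.4722) = -29.0833
Denominator Σ(x_t−x̄)² = 310.8333
r_3 = -29.0833 / 310.8333 = -0.094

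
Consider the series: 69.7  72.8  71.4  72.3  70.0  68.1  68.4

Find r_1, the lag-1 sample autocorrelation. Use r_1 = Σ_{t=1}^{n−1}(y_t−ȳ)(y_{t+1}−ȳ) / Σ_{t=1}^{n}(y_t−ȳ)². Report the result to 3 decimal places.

Mean ȳ = (69.7 + 72.8 + 71.4 + 72.3 + 70.0 + 68.1 + 68.4)/7 = 70.3857
Deviations from mean: -0.6857, 2.4143, 1.0143, 1.9143, -0.3857, -2.2857, -1.9857
Σ(y_t−ȳ)(y_{t+1}−ȳ) = (-1.6555) + (2.4488) + (1.9416) + (-0.7384) + (0.8816) + (4.5388) = 7.4169
Denominator Σ(y_t−ȳ)² = 20.3086
r_1 = 7.4169 / 20.3086 = 0.365

0.365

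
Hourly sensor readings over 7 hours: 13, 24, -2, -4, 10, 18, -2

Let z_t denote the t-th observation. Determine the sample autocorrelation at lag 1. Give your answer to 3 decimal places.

-0.089

Mean z̄ = (13 + 24 − 2 − 4 + 10 + 18 − 2)/7 = 8.1429
Deviations from mean: 4.8571, 15.8571, -10.1429, -12.1429, 1.8571, 9.8571, -10.1429
Σ(z_t−z̄)(z_{t+1}−z̄) = (77.0204) + (-160.8367) + (123.1633) + (-22.5510) + (18.3061) + (-99.9796) = -64.8776
Denominator Σ(z_t−z̄)² = 728.8571
r_1 = -64.8776 / 728.8571 = -0.089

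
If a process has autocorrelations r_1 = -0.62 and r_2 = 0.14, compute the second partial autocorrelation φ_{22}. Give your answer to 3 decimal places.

-0.397

φ_{22} = (r_2 − r_1²) / (1 − r_1²)
r_1² = (-0.62)² = 0.3844
Numerator = 0.14 − 0.3844 = -0.2444; denominator = 1 − 0.3844 = 0.6156
φ_{22} = -0.2444 / 0.6156 = -0.397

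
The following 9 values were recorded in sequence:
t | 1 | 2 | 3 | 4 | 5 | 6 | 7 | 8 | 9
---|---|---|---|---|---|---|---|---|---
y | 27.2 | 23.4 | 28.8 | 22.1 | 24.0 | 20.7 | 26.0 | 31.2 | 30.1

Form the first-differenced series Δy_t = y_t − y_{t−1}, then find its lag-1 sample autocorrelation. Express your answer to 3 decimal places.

First differences Δy: -3.8, 5.4, -6.7, 1.9, -3.3, 5.3, 5.2, -1.1
Mean of differences = 0.3625
Numerator Σ(Δy_t−Δȳ)(Δy_{t+1}−Δȳ) = -74.3089
Denominator Σ(Δy_t−Δȳ)² = 158.2788
r_1(Δy) = -74.3089 / 158.2788 = -0.469

-0.469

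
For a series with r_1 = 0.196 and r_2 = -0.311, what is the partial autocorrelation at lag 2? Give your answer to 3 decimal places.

-0.363

φ_{22} = (r_2 − r_1²) / (1 − r_1²)
r_1² = (0.196)² = 0.038416
Numerator = -0.311 − 0.0384 = -0.3494; denominator = 1 − 0.0384 = 0.9616
φ_{22} = -0.3494 / 0.9616 = -0.363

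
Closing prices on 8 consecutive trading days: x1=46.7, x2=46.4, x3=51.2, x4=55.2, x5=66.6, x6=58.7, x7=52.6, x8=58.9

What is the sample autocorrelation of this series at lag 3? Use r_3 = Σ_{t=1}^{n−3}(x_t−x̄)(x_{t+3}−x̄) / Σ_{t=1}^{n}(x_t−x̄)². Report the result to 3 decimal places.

Mean x̄ = (46.7 + 46.4 + 51.2 + 55.2 + 66.6 + 58.7 + 52.6 + 58.9)/8 = 54.5375
Deviations from mean: -7.8375, -8.1375, -3.3375, 0.6625, 12.0625, 4.1625, -1.9375, 4.3625
Σ(x_t−x̄)(x_{t+3}−x̄) = (-5.1923) + (-98.1586) + (-13.8923) + (-1.2836) + (52.6227) = -65.9042
Denominator Σ(x_t−x̄)² = 324.8388
r_3 = -65.9042 / 324.8388 = -0.203

-0.203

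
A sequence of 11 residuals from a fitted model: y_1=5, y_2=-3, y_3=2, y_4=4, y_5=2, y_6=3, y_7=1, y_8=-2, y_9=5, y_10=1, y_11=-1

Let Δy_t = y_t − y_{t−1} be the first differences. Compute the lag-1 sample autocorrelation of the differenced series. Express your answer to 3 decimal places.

-0.402

First differences Δy: -8, 5, 2, -2, 1, -2, -3, 7, -4, -2
Mean of differences = -0.6000
Numerator Σ(Δy_t−Δȳ)(Δy_{t+1}−Δȳ) = -70.9600
Denominator Σ(Δy_t−Δȳ)² = 176.4000
r_1(Δy) = -70.9600 / 176.4000 = -0.402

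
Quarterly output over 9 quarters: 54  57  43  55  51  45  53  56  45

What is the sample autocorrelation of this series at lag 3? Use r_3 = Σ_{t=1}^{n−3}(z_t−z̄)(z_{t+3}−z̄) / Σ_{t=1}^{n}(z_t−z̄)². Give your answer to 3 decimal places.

0.460

Mean z̄ = (54 + 57 + 43 + 55 + 51 + 45 + 53 + 56 + 45)/9 = 51.0000
Σ(z_t−z̄)(z_{t+3}−z̄) = (12.0000) + (0.0000) + (48.0000) + (8.0000) + (0.0000) + (36.0000) = 104.0000
Denominator Σ(z_t−z̄)² = 226.0000
r_3 = 104.0000 / 226.0000 = 0.460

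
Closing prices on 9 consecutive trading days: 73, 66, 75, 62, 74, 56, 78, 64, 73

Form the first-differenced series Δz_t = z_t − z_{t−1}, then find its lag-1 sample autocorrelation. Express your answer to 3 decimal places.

-0.904

First differences Δz: -7, 9, -13, 12, -18, 22, -14, 9
Mean of differences = 0.0000
Numerator Σ(Δz_t−Δz̄)(Δz_{t+1}−Δz̄) = -1382.0000
Denominator Σ(Δz_t−Δz̄)² = 1528.0000
r_1(Δz) = -1382.0000 / 1528.0000 = -0.904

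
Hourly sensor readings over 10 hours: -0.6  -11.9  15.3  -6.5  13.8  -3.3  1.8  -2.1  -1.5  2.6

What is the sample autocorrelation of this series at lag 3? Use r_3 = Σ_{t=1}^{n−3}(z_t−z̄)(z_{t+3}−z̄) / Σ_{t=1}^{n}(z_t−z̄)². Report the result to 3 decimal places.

Mean z̄ = (-0.6 − 11.9 + 15.3 − 6.5 + 13.8 − 3.3 + 1.8 − 2.1 − 1.5 + 2.6)/10 = 0.7600
Σ(z_t−z̄)(z_{t+3}−z̄) = (9.8736) + (-165.0864) + (-59.0324) + (-7.5504) + (-37.2944) + (9.1756) + (1.9136) = -248.0008
Denominator Σ(z_t−z̄)² = 630.5240
r_3 = -248.0008 / 630.5240 = -0.393

-0.393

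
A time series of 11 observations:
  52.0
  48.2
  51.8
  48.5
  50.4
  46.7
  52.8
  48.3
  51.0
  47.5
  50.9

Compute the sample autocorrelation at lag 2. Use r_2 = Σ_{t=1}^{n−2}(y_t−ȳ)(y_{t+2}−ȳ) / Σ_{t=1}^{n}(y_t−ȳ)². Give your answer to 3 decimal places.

0.627

Mean ȳ = (52.0 + 48.2 + 51.8 + 48.5 + 50.4 + 46.7 + 52.8 + 48.3 + 51.0 + 47.5 + 50.9)/11 = 49.8273
Numerator Σ_{t=1}^{9}(y_t−ȳ)(y_{t+2}−ȳ) = 26.5040
Denominator Σ(y_t−ȳ)² = 42.2418
r_2 = 26.5040 / 42.2418 = 0.627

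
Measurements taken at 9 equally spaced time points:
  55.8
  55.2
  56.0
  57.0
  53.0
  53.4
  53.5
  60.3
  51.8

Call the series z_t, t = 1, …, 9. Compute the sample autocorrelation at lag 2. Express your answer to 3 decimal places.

-0.085

Mean z̄ = (55.8 + 55.2 + 56.0 + 57.0 + 53.0 + 53.4 + 53.5 + 60.3 + 51.8)/9 = 55.1111
Numerator Σ_{t=1}^{7}(z_t−z̄)(z_{t+2}−z̄) = -4.4714
Denominator Σ(z_t−z̄)² = 52.7089
r_2 = -4.4714 / 52.7089 = -0.085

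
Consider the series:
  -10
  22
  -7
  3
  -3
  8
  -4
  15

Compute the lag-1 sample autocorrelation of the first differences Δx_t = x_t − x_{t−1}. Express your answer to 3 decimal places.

-0.640

First differences Δx: 32, -29, 10, -6, 11, -12, 19
Mean of differences = 3.5714
Numerator Σ(Δx_t−Δx̄)(Δx_{t+1}−Δx̄) = -1623.8980
Denominator Σ(Δx_t−Δx̄)² = 2537.7143
r_1(Δx) = -1623.8980 / 2537.7143 = -0.640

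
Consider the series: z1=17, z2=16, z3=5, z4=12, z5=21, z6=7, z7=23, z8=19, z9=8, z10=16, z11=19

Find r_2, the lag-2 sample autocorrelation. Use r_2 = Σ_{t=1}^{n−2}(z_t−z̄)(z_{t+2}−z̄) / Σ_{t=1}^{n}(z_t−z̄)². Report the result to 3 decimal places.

Mean z̄ = (17 + 16 + 5 + 12 + 21 + 7 + 23 + 19 + 8 + 16 + 19)/11 = 14.8182
Numerator Σ_{t=1}^{9}(z_t−z̄)(z_{t+2}−z̄) = -124.8843
Denominator Σ(z_t−z̄)² = 359.6364
r_2 = -124.8843 / 359.6364 = -0.347

-0.347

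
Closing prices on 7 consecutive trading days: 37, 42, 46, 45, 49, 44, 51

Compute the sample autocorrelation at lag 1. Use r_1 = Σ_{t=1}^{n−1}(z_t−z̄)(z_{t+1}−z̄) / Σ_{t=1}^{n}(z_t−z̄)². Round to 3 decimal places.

0.088

Mean z̄ = (37 + 42 + 46 + 45 + 49 + 44 + 51)/7 = 44.8571
Σ(z_t−z̄)(z_{t+1}−z̄) = (22.4490) + (-3.2653) + (0.1633) + (0.5918) + (-3.5510) + (-5.2653) = 11.1224
Denominator Σ(z_t−z̄)² = 126.8571
r_1 = 11.1224 / 126.8571 = 0.088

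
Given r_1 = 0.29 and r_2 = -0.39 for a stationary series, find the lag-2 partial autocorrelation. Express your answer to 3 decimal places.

-0.518

φ_{22} = (r_2 − r_1²) / (1 − r_1²)
r_1² = (0.29)² = 0.0841
Numerator = -0.39 − 0.0841 = -0.4741; denominator = 1 − 0.0841 = 0.9159
φ_{22} = -0.4741 / 0.9159 = -0.518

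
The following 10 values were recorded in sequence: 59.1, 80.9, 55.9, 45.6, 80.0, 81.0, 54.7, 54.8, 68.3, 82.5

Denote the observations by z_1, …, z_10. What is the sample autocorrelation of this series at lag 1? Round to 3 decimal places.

-0.087

Mean z̄ = (59.1 + 80.9 + 55.9 + 45.6 + 80.0 + 81.0 + 54.7 + 54.8 + 68.3 + 82.5)/10 = 66.2800
Numerator Σ_{t=1}^{9}(z_t−z̄)(z_{t+1}−z̄) = -151.7844
Denominator Σ(z_t−z̄)² = 1738.6760
r_1 = -151.7844 / 1738.6760 = -0.087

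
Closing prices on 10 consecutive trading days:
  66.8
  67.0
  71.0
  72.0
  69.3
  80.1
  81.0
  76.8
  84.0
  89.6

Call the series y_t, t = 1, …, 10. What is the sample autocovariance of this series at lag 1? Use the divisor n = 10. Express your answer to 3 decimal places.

28.514

Mean ȳ = (66.8 + 67.0 + 71.0 + 72.0 + 69.3 + 80.1 + 81.0 + 76.8 + 84.0 + 89.6)/10 = 75.7600
Σ_{t=1}^{9}(y_t−ȳ)(y_{t+1}−ȳ) = 285.1404
γ_1 = 285.1404 / 10 = 28.514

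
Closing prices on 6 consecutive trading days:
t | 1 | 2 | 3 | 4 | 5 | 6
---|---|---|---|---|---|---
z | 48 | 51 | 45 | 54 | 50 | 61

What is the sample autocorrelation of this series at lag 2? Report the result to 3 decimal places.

Mean z̄ = (48 + 51 + 45 + 54 + 50 + 61)/6 = 51.5000
Deviations from mean: -3.5000, -0.5000, -6.5000, 2.5000, -1.5000, 9.5000
Σ(z_t−z̄)(z_{t+2}−z̄) = (22.7500) + (-1.2500) + (9.7500) + (23.7500) = 55.0000
Denominator Σ(z_t−z̄)² = 153.5000
r_2 = 55.0000 / 153.5000 = 0.358

0.358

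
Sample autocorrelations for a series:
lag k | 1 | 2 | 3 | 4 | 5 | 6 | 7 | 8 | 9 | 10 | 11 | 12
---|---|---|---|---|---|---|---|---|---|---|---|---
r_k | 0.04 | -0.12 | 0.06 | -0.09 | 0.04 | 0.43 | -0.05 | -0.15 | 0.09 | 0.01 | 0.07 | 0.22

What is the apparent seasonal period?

6

The largest autocorrelation is r_6 = 0.43, with a weaker echo at lag 12 (0.22); the remaining lags stay at or below 0.09.
The dominant spike at lag 6 indicates a seasonal period of 6.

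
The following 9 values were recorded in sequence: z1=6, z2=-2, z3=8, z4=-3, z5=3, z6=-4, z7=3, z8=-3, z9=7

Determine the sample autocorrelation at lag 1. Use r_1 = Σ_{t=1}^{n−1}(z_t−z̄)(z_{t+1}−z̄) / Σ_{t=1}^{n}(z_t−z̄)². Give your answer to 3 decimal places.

Mean z̄ = (6 − 2 + 8 − 3 + 3 − 4 + 3 − 3 + 7)/9 = 1.6667
Numerator Σ_{t=1}^{8}(z_t−z̄)(z_{t+1}−z̄) = -121.1111
Denominator Σ(z_t−z̄)² = 180.0000
r_1 = -121.1111 / 180.0000 = -0.673

-0.673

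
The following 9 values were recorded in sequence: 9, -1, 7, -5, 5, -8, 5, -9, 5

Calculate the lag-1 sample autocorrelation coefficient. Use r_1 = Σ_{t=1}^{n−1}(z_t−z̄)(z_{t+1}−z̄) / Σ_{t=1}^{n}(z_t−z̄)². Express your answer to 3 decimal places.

Mean z̄ = (9 − 1 + 7 − 5 + 5 − 8 + 5 − 9 + 5)/9 = 0.8889
Numerator Σ_{t=1}^{8}(z_t−z̄)(z_{t+1}−z̄) = -241.4568
Denominator Σ(z_t−z̄)² = 368.8889
r_1 = -241.4568 / 368.8889 = -0.655

-0.655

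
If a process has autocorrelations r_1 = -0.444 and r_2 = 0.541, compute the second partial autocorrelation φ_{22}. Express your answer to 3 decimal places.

0.428

φ_{22} = (r_2 − r_1²) / (1 − r_1²)
r_1² = (-0.444)² = 0.197136
Numerator = 0.541 − 0.1971 = 0.3439; denominator = 1 − 0.1971 = 0.8029
φ_{22} = 0.3439 / 0.8029 = 0.428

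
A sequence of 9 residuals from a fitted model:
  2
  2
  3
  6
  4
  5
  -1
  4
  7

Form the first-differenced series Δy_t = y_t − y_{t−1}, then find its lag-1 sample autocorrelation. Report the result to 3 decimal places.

-0.338

First differences Δy: 0, 1, 3, -2, 1, -6, 5, 3
Mean of differences = 0.6250
Numerator Σ(Δy_t−Δȳ)(Δy_{t+1}−Δȳ) = -27.6406
Denominator Σ(Δy_t−Δȳ)² = 81.8750
r_1(Δy) = -27.6406 / 81.8750 = -0.338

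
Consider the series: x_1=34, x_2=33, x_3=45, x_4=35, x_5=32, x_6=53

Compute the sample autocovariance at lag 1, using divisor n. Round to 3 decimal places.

Mean x̄ = (34 + 33 + 45 + 35 + 32 + 53)/6 = 38.6667
Deviations: -4.6667, -5.6667, 6.3333, -3.6667, -6.6667, 14.3333
Σ_{t=1}^{5}(x_t−x̄)(x_{t+1}−x̄) = -103.7778
γ_1 = -103.7778 / 6 = -17.296

-17.296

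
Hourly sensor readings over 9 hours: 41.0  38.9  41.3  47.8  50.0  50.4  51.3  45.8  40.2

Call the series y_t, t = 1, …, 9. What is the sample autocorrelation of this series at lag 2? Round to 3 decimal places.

Mean ȳ = (41.0 + 38.9 + 41.3 + 47.8 + 50.0 + 50.4 + 51.3 + 45.8 + 40.2)/9 = 45.1889
Σ(y_t−ȳ)(y_{t+2}−ȳ) = (16.2901) + (-16.4210) + (-18.7099) + (13.6068) + (29.4012) + (3.1846) + (-30.4877) = -3.1358
Denominator Σ(y_t−ȳ)² = 191.9489
r_2 = -3.1358 / 191.9489 = -0.016

-0.016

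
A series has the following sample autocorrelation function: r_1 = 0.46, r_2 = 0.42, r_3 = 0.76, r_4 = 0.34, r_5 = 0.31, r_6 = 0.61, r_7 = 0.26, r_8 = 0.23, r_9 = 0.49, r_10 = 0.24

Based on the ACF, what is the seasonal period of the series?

3

The largest autocorrelation is r_3 = 0.76, with weaker echoes at lags 6 (0.61) and 9 (0.49); the remaining lags stay at or below 0.46. The elevated value at lag 1 (0.46), dropping to 0.42 at lag 2, reflects decaying short-term dependence rather than seasonality.
The dominant spike at lag 3 indicates a seasonal period of 3.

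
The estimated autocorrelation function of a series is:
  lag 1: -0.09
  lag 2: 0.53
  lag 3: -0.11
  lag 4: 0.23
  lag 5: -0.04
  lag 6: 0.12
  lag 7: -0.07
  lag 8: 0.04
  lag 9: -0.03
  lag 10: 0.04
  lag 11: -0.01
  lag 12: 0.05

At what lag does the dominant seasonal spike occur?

The largest autocorrelation is r_2 = 0.53, with a weaker echo at lag 4 (0.23); the remaining lags stay at or below 0.12.
The dominant spike at lag 2 indicates a seasonal period of 2.

2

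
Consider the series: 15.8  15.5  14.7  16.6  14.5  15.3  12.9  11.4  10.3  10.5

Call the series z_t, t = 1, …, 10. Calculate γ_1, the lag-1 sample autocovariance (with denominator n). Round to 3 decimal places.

Mean z̄ = (15.8 + 15.5 + 14.7 + 16.6 + 14.5 + 15.3 + 12.9 + 11.4 + 10.3 + 10.5)/10 = 13.7500
Σ_{t=1}^{9}(z_t−z̄)(z_{t+1}−z̄) = 31.2575
γ_1 = 31.2575 / 10 = 3.126

3.126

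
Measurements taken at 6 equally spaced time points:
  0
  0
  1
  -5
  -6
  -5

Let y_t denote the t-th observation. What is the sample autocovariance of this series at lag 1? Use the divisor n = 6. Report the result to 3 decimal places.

Mean ȳ = (0 + 0 + 1 − 5 − 6 − 5)/6 = -2.5000
Deviations: 2.5000, 2.5000, 3.5000, -2.5000, -3.5000, -2.5000
Σ_{t=1}^{5}(y_t−ȳ)(y_{t+1}−ȳ) = 23.7500
γ_1 = 23.7500 / 6 = 3.958

3.958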